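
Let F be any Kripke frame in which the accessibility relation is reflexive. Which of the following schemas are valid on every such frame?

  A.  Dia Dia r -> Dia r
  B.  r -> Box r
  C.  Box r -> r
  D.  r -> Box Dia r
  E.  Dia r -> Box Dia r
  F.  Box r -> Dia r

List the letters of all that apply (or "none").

C, F

A reflexive relation is serial.
(A) Dia Dia r -> Dia r is the dual of axiom 4, which corresponds to transitivity. Such an R need not be transitive — not valid.
(B) r -> Box r is valid only on frames where every R-edge is a self-loop. Such an R need not be a subset of the identity — not valid.
(C) axiom T: valid iff R is reflexive. Every such R is reflexive — valid.
(D) r -> Box Dia r is axiom B; it is valid on a frame exactly when R is symmetric. Such an R need not be symmetric, so not valid.
(E) Dia r -> Box Dia r is axiom 5; it is valid on a frame exactly when R is euclidean. Such an R need not be euclidean, so not valid.
(F) Box r -> Dia r is axiom D, which corresponds to seriality. Every such R is serial — valid.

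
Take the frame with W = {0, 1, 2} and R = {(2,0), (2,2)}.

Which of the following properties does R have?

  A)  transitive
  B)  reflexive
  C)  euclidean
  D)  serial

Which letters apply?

(A) transitive: R is closed under composition.
(B) not reflexive: not 0 R 0.
(C) not euclidean: 2 R 0 and 2 R 2 but not 0 R 2.
(D) not serial: 0 has no R-successor.

A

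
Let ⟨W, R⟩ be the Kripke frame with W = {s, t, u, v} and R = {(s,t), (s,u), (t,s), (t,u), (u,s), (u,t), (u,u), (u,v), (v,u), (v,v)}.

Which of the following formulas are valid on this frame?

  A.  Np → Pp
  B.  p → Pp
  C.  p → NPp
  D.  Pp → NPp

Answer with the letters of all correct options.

R is not reflexive: not s R s.
R is symmetric: every R-edge is matched by its reverse.
R is not euclidean: u R s and u R v but not s R v.
R is serial: every world has an R-successor.
(A) Np → Pp (axiom D) characterises the serial frames. R is serial — valid.
(B) p → Pp is the dual of axiom T; it is valid on a frame exactly when R is reflexive. R is not reflexive, so not valid.
(C) p → NPp is axiom B; it is valid on a frame exactly when R is symmetric. R is symmetric, so valid.
(D) Pp → NPp (axiom 5) characterises the euclidean frames. R is not euclidean — not valid.

A, C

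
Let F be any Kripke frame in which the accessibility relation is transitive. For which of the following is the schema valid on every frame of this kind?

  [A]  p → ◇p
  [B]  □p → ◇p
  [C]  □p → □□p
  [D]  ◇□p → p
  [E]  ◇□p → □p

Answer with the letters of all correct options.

(A) p → ◇p is the dual of axiom T, which corresponds to reflexivity. Such an R need not be reflexive — not valid.
(B) □p → ◇p is axiom D; it is valid on a frame exactly when R is serial. Such an R need not be serial, so not valid.
(C) □p → □□p is axiom 4, which corresponds to transitivity. Every such R is transitive — valid.
(D) ◇□p → p is the dual of axiom B, which corresponds to symmetry. Such an R need not be symmetric — not valid.
(E) ◇□p → □p (the dual of axiom 5) characterises the euclidean frames. Such an R need not be euclidean — not valid.

C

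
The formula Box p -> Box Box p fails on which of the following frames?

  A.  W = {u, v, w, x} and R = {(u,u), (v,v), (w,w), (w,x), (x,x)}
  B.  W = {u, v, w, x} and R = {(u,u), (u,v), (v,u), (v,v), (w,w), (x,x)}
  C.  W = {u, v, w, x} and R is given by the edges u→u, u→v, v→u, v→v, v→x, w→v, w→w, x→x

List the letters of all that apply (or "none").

C

The schema Box p -> Box Box p is axiom 4; it is valid on a frame iff R is transitive.
(A) R is transitive (R is closed under composition), so the schema is valid here.
(B) R is transitive (R is closed under composition), so the schema is valid here.
(C) R is not transitive (u R v and v R x but not u R x), so the schema fails here.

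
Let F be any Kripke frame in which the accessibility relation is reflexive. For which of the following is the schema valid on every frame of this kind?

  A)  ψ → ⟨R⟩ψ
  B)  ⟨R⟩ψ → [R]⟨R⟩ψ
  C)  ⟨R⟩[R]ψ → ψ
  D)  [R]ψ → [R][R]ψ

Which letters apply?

A reflexive relation is serial.
(A) ψ → ⟨R⟩ψ (the dual of axiom T) characterises the reflexive frames. Every such R is reflexive — valid.
(B) ⟨R⟩ψ → [R]⟨R⟩ψ is axiom 5; it is valid on a frame exactly when R is euclidean. Such an R need not be euclidean, so not valid.
(C) ⟨R⟩[R]ψ → ψ is the dual of axiom B, which corresponds to symmetry. Such an R need not be symmetric — not valid.
(D) [R]ψ → [R][R]ψ is axiom 4; it is valid on a frame exactly when R is transitive. Such an R need not be transitive, so not valid.

A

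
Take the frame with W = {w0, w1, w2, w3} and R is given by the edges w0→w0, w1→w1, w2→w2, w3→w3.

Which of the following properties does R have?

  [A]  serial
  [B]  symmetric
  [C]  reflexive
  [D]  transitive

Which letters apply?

A, B, C, D

(A) serial: every world has an R-successor.
(B) symmetric: every R-edge is matched by its reverse.
(C) reflexive: each world relates to itself.
(D) transitive: R is closed under composition.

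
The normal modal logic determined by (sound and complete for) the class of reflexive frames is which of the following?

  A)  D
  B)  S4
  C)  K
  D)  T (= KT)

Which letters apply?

D

(A) D is determined by the class of serial frames.
(B) S4 is determined by the class of reflexive and transitive frames.
(C) K is determined by the class of arbitrary frames.
(D) T (= KT) is determined by exactly this class.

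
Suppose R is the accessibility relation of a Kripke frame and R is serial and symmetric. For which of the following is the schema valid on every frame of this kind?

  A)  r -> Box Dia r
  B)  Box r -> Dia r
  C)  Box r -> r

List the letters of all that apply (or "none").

(A) r -> Box Dia r is axiom B; it is valid on a frame exactly when R is symmetric. Every such R is symmetric, so valid.
(B) Box r -> Dia r (axiom D) characterises the serial frames. Every such R is serial — valid.
(C) Box r -> r is axiom T, which corresponds to reflexivity. Such an R need not be reflexive — not valid.

A, B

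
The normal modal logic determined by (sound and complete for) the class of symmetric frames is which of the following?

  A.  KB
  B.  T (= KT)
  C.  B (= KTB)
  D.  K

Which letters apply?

(A) KB is determined by exactly this class.
(B) T (= KT) is determined by the class of reflexive frames.
(C) B (= KTB) is determined by the class of reflexive and symmetric frames.
(D) K is determined by the class of arbitrary frames.

A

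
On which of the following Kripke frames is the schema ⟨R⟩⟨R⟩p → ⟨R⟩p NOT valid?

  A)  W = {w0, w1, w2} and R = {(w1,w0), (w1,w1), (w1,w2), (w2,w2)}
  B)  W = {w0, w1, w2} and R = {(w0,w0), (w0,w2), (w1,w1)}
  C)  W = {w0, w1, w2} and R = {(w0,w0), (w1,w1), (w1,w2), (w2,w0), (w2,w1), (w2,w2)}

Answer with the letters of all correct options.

C

The schema ⟨R⟩⟨R⟩p → ⟨R⟩p is the dual of axiom 4; it is valid on a frame iff R is transitive.
(A) R is transitive (R is closed under composition), so the schema is valid here.
(B) R is transitive (R is closed under composition), so the schema is valid here.
(C) R is not transitive (w1 R w2 and w2 R w0 but not w1 R w0), so the schema fails here.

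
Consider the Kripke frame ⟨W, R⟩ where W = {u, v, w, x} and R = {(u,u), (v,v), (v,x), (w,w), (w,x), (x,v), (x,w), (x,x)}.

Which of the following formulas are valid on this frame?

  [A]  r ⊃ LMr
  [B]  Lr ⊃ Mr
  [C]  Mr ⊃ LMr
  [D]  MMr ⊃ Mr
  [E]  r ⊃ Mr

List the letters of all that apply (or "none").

R is reflexive: each world relates to itself.
R is symmetric: every R-edge is matched by its reverse.
R is not transitive: v R x and x R w but not v R w.
R is not euclidean: x R v and x R w but not v R w.
R is serial: every world has an R-successor.
(A) r ⊃ LMr is axiom B; it is valid on a frame exactly when R is symmetric. R is symmetric, so valid.
(B) Lr ⊃ Mr (axiom D) characterises the serial frames. R is serial — valid.
(C) Mr ⊃ LMr is axiom 5, which corresponds to the euclidean property. R is not euclidean — not valid.
(D) MMr ⊃ Mr is the dual of axiom 4, which corresponds to transitivity. R is not transitive — not valid.
(E) the dual of axiom T: valid iff R is reflexive. R is reflexive — valid.

A, B, E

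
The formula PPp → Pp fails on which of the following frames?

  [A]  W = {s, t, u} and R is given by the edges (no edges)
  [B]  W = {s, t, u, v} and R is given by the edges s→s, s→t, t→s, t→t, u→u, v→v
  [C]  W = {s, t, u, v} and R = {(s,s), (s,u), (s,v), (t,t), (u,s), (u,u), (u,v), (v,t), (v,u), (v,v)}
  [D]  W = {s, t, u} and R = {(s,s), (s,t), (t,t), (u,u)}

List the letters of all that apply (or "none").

The schema PPp → Pp is the dual of axiom 4; it is valid on a frame iff R is transitive.
(A) R is transitive (R is closed under composition), so the schema is valid here.
(B) R is transitive (R is closed under composition), so the schema is valid here.
(C) R is not transitive (s R v and v R t but not s R t), so the schema fails here.
(D) R is transitive (R is closed under composition), so the schema is valid here.

C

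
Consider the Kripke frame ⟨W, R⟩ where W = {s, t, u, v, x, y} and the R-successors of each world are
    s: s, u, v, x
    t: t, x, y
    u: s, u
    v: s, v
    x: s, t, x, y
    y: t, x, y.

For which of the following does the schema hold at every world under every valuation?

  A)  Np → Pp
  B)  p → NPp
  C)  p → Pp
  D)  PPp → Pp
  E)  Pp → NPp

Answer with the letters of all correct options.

A, B, C

R is reflexive: each world relates to itself.
R is symmetric: every R-edge is matched by its reverse.
R is not transitive: s R x and x R t but not s R t.
R is not euclidean: s R u and s R v but not u R v.
R is serial: every world has an R-successor.
(A) Np → Pp is axiom D, which corresponds to seriality. R is serial — valid.
(B) p → NPp (axiom B) characterises the symmetric frames. R is symmetric — valid.
(C) the dual of axiom T: valid iff R is reflexive. R is reflexive — valid.
(D) PPp → Pp is the dual of axiom 4, which corresponds to transitivity. R is not transitive — not valid.
(E) Pp → NPp (axiom 5) characterises the euclidean frames. R is not euclidean — not valid.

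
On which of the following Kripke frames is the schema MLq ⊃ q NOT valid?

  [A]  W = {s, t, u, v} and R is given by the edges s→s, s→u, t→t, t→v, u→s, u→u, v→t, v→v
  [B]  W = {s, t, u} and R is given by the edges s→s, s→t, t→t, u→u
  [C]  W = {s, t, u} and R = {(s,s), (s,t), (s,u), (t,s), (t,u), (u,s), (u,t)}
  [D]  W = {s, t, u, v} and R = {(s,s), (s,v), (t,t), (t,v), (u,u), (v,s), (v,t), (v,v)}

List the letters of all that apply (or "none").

The schema MLq ⊃ q is the dual of axiom B; it is valid on a frame iff R is symmetric.
(A) R is symmetric (every R-edge is matched by its reverse), so the schema is valid here.
(B) R is not symmetric (s R t but not t R s), so the schema fails here.
(C) R is symmetric (every R-edge is matched by its reverse), so the schema is valid here.
(D) R is symmetric (every R-edge is matched by its reverse), so the schema is valid here.

B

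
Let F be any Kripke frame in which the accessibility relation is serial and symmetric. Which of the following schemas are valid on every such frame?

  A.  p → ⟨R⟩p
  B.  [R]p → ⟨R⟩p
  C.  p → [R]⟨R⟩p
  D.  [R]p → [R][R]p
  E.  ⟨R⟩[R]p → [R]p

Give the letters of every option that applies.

(A) the dual of axiom T: valid iff R is reflexive. Such an R need not be reflexive — not valid.
(B) axiom D: valid iff R is serial. Every such R is serial — valid.
(C) p → [R]⟨R⟩p (axiom B) characterises the symmetric frames. Every such R is symmetric — valid.
(D) [R]p → [R][R]p is axiom 4, which corresponds to transitivity. Such an R need not be transitive — not valid.
(E) the dual of axiom 5: valid iff R is euclidean. Such an R need not be euclidean — not valid.

B, C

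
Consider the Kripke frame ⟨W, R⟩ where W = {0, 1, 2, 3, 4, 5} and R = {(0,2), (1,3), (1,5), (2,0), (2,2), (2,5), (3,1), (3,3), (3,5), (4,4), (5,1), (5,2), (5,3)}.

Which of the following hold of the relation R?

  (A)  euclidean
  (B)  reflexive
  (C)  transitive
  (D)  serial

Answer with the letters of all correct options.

(A) not euclidean: 2 R 0 and 2 R 5 but not 0 R 5.
(B) not reflexive: not 0 R 0.
(C) not transitive: 0 R 2 and 2 R 0 but not 0 R 0.
(D) serial: every world has an R-successor.

D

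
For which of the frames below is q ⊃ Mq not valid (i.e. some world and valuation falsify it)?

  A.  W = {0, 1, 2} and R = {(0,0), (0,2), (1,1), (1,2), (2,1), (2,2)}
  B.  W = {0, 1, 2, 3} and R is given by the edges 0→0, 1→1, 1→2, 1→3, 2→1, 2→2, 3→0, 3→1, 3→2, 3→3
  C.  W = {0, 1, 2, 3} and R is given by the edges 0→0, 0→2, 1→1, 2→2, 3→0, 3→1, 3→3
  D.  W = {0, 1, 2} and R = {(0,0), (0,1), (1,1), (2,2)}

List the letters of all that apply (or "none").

The schema q ⊃ Mq is the dual of axiom T; it is valid on a frame iff R is reflexive.
(A) R is reflexive (each world relates to itself), so the schema is valid here.
(B) R is reflexive (each world relates to itself), so the schema is valid here.
(C) R is reflexive (each world relates to itself), so the schema is valid here.
(D) R is reflexive (each world relates to itself), so the schema is valid here.

none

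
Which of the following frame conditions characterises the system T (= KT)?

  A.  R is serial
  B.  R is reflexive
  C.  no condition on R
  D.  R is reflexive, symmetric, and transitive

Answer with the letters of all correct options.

(A) this class determines D, not T (= KT).
(B) T (= KT) is sound and complete for exactly this class.
(C) this class determines K, not T (= KT).
(D) this class determines S5, not T (= KT).

B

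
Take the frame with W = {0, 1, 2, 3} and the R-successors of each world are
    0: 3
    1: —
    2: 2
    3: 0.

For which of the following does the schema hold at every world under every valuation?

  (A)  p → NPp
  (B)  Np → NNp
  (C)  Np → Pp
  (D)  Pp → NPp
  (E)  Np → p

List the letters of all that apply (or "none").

A

R is not reflexive: not 0 R 0.
R is symmetric: every R-edge is matched by its reverse.
R is not transitive: 0 R 3 and 3 R 0 but not 0 R 0.
R is not euclidean: 0 R 3 and 0 R 3 but not 3 R 3.
R is not serial: 1 has no R-successor.
(A) p → NPp is axiom B, which corresponds to symmetry. R is symmetric — valid.
(B) Np → NNp is axiom 4; it is valid on a frame exactly when R is transitive. R is not transitive, so not valid.
(C) Np → Pp is axiom D, which corresponds to seriality. R is not serial — not valid.
(D) Pp → NPp is axiom 5, which corresponds to the euclidean property. R is not euclidean — not valid.
(E) Np → p is axiom T; it is valid on a frame exactly when R is reflexive. R is not reflexive, so not valid.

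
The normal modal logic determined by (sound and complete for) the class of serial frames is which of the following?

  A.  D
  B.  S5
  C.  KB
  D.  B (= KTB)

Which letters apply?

A

(A) D is determined by exactly this class.
(B) S5 is determined by the class of reflexive, symmetric, and transitive frames.
(C) KB is determined by the class of symmetric frames.
(D) B (= KTB) is determined by the class of reflexive and symmetric frames.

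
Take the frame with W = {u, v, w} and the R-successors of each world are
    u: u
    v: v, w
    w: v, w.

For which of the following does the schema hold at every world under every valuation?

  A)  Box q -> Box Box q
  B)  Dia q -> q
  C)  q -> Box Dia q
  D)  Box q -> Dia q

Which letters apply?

A, C, D

R is symmetric: every R-edge is matched by its reverse.
R is transitive: R is closed under composition.
R is serial: every world has an R-successor.
R is not a subset of the identity: v R w with v ≠ w.
(A) Box q -> Box Box q (axiom 4) characterises the transitive frames. R is transitive — valid.
(B) Dia q -> q (the converse of T) corresponds to R being a subset of the identity. Here R ⊄ identity, so not valid.
(C) q -> Box Dia q (axiom B) characterises the symmetric frames. R is symmetric — valid.
(D) Box q -> Dia q is axiom D, which corresponds to seriality. R is serial — valid.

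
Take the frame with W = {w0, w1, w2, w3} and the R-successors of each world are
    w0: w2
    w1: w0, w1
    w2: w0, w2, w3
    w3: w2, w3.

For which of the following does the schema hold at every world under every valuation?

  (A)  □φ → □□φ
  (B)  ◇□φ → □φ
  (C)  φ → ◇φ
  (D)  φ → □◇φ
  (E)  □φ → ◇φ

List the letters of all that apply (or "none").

R is not reflexive: not w0 R w0.
R is not symmetric: w1 R w0 but not w0 R w1.
R is not transitive: w0 R w2 and w2 R w0 but not w0 R w0.
R is not euclidean: w1 R w0 and w1 R w1 but not w0 R w1.
R is serial: every world has an R-successor.
(A) □φ → □□φ (axiom 4) characterises the transitive frames. R is not transitive — not valid.
(B) the dual of axiom 5: valid iff R is euclidean. R is not euclidean — not valid.
(C) φ → ◇φ is the dual of axiom T, which corresponds to reflexivity. R is not reflexive — not valid.
(D) φ → □◇φ is axiom B, which corresponds to symmetry. R is not symmetric — not valid.
(E) □φ → ◇φ is axiom D; it is valid on a frame exactly when R is serial. R is serial, so valid.

E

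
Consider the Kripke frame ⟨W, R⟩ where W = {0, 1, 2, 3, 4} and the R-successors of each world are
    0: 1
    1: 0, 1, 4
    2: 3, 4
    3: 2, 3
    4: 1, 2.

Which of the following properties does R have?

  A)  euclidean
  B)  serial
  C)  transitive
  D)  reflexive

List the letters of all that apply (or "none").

B

(A) not euclidean: 1 R 0 and 1 R 4 but not 0 R 4.
(B) serial: every world has an R-successor.
(C) not transitive: 0 R 1 and 1 R 0 but not 0 R 0.
(D) not reflexive: not 0 R 0.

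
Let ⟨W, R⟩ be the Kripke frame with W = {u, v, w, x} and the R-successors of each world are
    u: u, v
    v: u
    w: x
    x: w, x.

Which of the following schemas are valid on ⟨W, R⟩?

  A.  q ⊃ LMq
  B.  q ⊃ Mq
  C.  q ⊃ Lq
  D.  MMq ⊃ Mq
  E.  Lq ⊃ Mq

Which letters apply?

A, E

R is not reflexive: not v R v.
R is symmetric: every R-edge is matched by its reverse.
R is not transitive: v R u and u R v but not v R v.
R is serial: every world has an R-successor.
R is not a subset of the identity: u R v with u ≠ v.
(A) q ⊃ LMq is axiom B; it is valid on a frame exactly when R is symmetric. R is symmetric, so valid.
(B) q ⊃ Mq is the dual of axiom T; it is valid on a frame exactly when R is reflexive. R is not reflexive, so not valid.
(C) q ⊃ Lq (equivalent to ◇p→p) corresponds to R being a subset of the identity. Here R ⊄ identity, so not valid.
(D) MMq ⊃ Mq is the dual of axiom 4; it is valid on a frame exactly when R is transitive. R is not transitive, so not valid.
(E) Lq ⊃ Mq (axiom D) characterises the serial frames. R is serial — valid.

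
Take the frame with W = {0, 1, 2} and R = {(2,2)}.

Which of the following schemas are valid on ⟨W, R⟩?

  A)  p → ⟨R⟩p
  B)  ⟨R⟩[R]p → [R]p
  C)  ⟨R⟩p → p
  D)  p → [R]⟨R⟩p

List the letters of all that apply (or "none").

B, C, D

R is not reflexive: not 0 R 0.
R is symmetric: every R-edge is matched by its reverse.
R is euclidean: any two R-successors of the same world are R-related.
R is a subset of the identity: every R-edge is a self-loop.
(A) the dual of axiom T: valid iff R is reflexive. R is not reflexive — not valid.
(B) ⟨R⟩[R]p → [R]p is the dual of axiom 5; it is valid on a frame exactly when R is euclidean. R is euclidean, so valid.
(C) ⟨R⟩p → p is the converse of T; it holds exactly when R ⊆ identity. Here R ⊆ identity — valid.
(D) axiom B: valid iff R is symmetric. R is symmetric — valid.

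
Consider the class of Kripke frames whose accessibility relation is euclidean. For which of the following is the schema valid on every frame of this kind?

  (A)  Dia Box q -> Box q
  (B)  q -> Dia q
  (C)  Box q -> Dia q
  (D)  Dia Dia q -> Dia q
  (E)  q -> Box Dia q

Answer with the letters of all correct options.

A

(A) Dia Box q -> Box q is the dual of axiom 5; it is valid on a frame exactly when R is euclidean. Every such R is euclidean, so valid.
(B) q -> Dia q is the dual of axiom T; it is valid on a frame exactly when R is reflexive. Such an R need not be reflexive, so not valid.
(C) Box q -> Dia q is axiom D; it is valid on a frame exactly when R is serial. Such an R need not be serial, so not valid.
(D) Dia Dia q -> Dia q is the dual of axiom 4; it is valid on a frame exactly when R is transitive. Such an R need not be transitive, so not valid.
(E) axiom B: valid iff R is symmetric. Such an R need not be symmetric — not valid.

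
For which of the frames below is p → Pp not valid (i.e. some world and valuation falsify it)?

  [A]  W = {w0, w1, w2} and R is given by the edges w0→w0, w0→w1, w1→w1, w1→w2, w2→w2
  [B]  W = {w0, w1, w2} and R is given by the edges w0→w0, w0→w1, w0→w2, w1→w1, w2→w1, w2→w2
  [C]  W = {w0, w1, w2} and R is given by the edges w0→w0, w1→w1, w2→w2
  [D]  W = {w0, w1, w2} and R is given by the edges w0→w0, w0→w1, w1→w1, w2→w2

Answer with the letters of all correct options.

none

The schema p → Pp is the dual of axiom T; it is valid on a frame iff R is reflexive.
(A) R is reflexive (each world relates to itself), so the schema is valid here.
(B) R is reflexive (each world relates to itself), so the schema is valid here.
(C) R is reflexive (each world relates to itself), so the schema is valid here.
(D) R is reflexive (each world relates to itself), so the schema is valid here.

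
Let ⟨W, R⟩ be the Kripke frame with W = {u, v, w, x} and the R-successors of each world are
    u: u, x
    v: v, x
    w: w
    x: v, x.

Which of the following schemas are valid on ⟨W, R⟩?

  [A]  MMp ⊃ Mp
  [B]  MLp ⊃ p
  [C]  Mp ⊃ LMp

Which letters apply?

R is not symmetric: u R x but not x R u.
R is not transitive: u R x and x R v but not u R v.
R is not euclidean: u R x and u R u but not x R u.
(A) MMp ⊃ Mp is the dual of axiom 4, which corresponds to transitivity. R is not transitive — not valid.
(B) MLp ⊃ p (the dual of axiom B) characterises the symmetric frames. R is not symmetric — not valid.
(C) Mp ⊃ LMp (axiom 5) characterises the euclidean frames. R is not euclidean — not valid.

none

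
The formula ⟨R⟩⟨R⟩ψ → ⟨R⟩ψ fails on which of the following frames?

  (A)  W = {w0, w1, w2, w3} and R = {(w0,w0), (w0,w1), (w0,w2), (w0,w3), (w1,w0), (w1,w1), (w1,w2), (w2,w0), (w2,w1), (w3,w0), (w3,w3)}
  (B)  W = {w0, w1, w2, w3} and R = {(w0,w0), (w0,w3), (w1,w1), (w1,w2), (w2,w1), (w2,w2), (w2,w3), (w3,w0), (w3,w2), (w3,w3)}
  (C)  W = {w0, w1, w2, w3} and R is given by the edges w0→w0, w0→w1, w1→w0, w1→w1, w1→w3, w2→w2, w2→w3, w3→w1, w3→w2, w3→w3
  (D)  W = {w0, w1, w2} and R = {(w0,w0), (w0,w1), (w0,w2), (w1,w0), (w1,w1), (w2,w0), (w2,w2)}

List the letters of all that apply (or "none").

A, B, C, D

The schema ⟨R⟩⟨R⟩ψ → ⟨R⟩ψ is the dual of axiom 4; it is valid on a frame iff R is transitive.
(A) R is not transitive (w1 R w0 and w0 R w3 but not w1 R w3), so the schema fails here.
(B) R is not transitive (w0 R w3 and w3 R w2 but not w0 R w2), so the schema fails here.
(C) R is not transitive (w0 R w1 and w1 R w3 but not w0 R w3), so the schema fails here.
(D) R is not transitive (w1 R w0 and w0 R w2 but not w1 R w2), so the schema fails here.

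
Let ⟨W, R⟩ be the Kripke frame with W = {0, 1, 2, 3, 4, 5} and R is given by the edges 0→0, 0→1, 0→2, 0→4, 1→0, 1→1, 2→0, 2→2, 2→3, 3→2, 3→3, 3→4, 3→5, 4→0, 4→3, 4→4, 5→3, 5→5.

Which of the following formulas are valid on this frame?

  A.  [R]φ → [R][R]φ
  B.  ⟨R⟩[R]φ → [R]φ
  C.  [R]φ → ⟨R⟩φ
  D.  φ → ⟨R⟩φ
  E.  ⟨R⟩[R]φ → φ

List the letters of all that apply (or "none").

R is reflexive: each world relates to itself.
R is symmetric: every R-edge is matched by its reverse.
R is not transitive: 0 R 2 and 2 R 3 but not 0 R 3.
R is not euclidean: 0 R 1 and 0 R 2 but not 1 R 2.
R is serial: every world has an R-successor.
(A) [R]φ → [R][R]φ is axiom 4, which corresponds to transitivity. R is not transitive — not valid.
(B) ⟨R⟩[R]φ → [R]φ is the dual of axiom 5; it is valid on a frame exactly when R is euclidean. R is not euclidean, so not valid.
(C) axiom D: valid iff R is serial. R is serial — valid.
(D) φ → ⟨R⟩φ (the dual of axiom T) characterises the reflexive frames. R is reflexive — valid.
(E) ⟨R⟩[R]φ → φ (the dual of axiom B) characterises the symmetric frames. R is symmetric — valid.

C, D, E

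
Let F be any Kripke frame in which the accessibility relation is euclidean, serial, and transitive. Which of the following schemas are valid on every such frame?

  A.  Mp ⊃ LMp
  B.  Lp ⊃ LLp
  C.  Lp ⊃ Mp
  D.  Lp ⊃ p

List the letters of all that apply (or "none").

A, B, C

(A) Mp ⊃ LMp (axiom 5) characterises the euclidean frames. Every such R is euclidean — valid.
(B) Lp ⊃ LLp is axiom 4; it is valid on a frame exactly when R is transitive. Every such R is transitive, so valid.
(C) Lp ⊃ Mp is axiom D, which corresponds to seriality. Every such R is serial — valid.
(D) Lp ⊃ p is axiom T; it is valid on a frame exactly when R is reflexive. Such an R need not be reflexive, so not valid.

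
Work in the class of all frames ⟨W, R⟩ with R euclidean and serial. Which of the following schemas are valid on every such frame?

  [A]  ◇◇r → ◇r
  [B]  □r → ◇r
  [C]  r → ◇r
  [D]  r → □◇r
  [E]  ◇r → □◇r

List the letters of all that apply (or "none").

B, E

(A) ◇◇r → ◇r is the dual of axiom 4; it is valid on a frame exactly when R is transitive. Such an R need not be transitive, so not valid.
(B) axiom D: valid iff R is serial. Every such R is serial — valid.
(C) r → ◇r is the dual of axiom T, which corresponds to reflexivity. Such an R need not be reflexive — not valid.
(D) r → □◇r (axiom B) characterises the symmetric frames. Such an R need not be symmetric — not valid.
(E) axiom 5: valid iff R is euclidean. Every such R is euclidean — valid.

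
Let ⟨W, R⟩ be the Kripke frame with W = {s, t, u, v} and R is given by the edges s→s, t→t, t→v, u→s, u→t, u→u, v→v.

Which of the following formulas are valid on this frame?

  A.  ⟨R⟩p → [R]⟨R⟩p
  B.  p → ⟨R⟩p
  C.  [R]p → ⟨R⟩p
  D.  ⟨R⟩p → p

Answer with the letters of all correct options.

B, C

R is reflexive: each world relates to itself.
R is not euclidean: t R v and t R t but not v R t.
R is serial: every world has an R-successor.
R is not a subset of the identity: t R v with t ≠ v.
(A) ⟨R⟩p → [R]⟨R⟩p (axiom 5) characterises the euclidean frames. R is not euclidean — not valid.
(B) p → ⟨R⟩p (the dual of axiom T) characterises the reflexive frames. R is reflexive — valid.
(C) axiom D: valid iff R is serial. R is serial — valid.
(D) ⟨R⟩p → p (the converse of T) corresponds to R being a subset of the identity. Here R ⊄ identity, so not valid.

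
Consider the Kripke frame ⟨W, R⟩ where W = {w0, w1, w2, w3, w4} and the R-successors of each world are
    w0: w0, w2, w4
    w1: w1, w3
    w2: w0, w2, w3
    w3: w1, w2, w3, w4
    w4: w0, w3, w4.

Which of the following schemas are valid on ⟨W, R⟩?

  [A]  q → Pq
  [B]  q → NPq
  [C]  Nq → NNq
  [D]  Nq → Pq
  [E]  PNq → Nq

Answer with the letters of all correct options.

R is reflexive: each world relates to itself.
R is symmetric: every R-edge is matched by its reverse.
R is not transitive: w0 R w2 and w2 R w3 but not w0 R w3.
R is not euclidean: w0 R w2 and w0 R w4 but not w2 R w4.
R is serial: every world has an R-successor.
(A) q → Pq is the dual of axiom T; it is valid on a frame exactly when R is reflexive. R is reflexive, so valid.
(B) axiom B: valid iff R is symmetric. R is symmetric — valid.
(C) axiom 4: valid iff R is transitive. R is not transitive — not valid.
(D) Nq → Pq (axiom D) characterises the serial frames. R is serial — valid.
(E) PNq → Nq is the dual of axiom 5; it is valid on a frame exactly when R is euclidean. R is not euclidean, so not valid.

A, B, D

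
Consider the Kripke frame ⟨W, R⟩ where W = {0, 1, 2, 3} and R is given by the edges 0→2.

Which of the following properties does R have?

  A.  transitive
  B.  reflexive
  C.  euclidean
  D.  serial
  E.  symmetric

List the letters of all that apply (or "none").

A

(A) transitive: R is closed under composition.
(B) not reflexive: not 0 R 0.
(C) not euclidean: 0 R 2 and 0 R 2 but not 2 R 2.
(D) not serial: 1 has no R-successor.
(E) not symmetric: 0 R 2 but not 2 R 0.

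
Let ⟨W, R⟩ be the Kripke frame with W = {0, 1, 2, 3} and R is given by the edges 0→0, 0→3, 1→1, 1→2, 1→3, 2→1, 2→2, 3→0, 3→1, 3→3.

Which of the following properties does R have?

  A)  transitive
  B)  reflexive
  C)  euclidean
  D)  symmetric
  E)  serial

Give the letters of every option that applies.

B, D, E

(A) not transitive: 0 R 3 and 3 R 1 but not 0 R 1.
(B) reflexive: each world relates to itself.
(C) not euclidean: 1 R 2 and 1 R 3 but not 2 R 3.
(D) symmetric: every R-edge is matched by its reverse.
(E) serial: every world has an R-successor.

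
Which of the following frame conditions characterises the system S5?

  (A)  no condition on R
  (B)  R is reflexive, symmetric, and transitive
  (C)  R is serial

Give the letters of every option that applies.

B

(A) this class determines K, not S5.
(B) S5 is sound and complete for exactly this class.
(C) this class determines D, not S5.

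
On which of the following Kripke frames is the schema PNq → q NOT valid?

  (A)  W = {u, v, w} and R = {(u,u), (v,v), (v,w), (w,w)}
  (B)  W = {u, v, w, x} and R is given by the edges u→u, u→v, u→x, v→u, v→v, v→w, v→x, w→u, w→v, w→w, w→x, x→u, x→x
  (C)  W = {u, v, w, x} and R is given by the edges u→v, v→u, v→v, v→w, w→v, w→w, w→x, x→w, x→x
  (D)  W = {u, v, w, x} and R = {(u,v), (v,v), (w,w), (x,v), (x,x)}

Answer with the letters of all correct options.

The schema PNq → q is the dual of axiom B; it is valid on a frame iff R is symmetric.
(A) R is not symmetric (v R w but not w R v), so the schema fails here.
(B) R is not symmetric (v R x but not x R v), so the schema fails here.
(C) R is symmetric (every R-edge is matched by its reverse), so the schema is valid here.
(D) R is not symmetric (u R v but not v R u), so the schema fails here.

A, B, D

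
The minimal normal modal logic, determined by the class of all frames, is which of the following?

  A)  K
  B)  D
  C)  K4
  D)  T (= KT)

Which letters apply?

A

(A) K is determined by exactly this class.
(B) D is determined by the class of serial frames.
(C) K4 is determined by the class of transitive frames.
(D) T (= KT) is determined by the class of reflexive frames.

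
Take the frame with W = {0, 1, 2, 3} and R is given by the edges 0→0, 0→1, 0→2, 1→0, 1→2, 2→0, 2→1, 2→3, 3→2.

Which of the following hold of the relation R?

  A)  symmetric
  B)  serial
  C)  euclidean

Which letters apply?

A, B

(A) symmetric: every R-edge is matched by its reverse.
(B) serial: every world has an R-successor.
(C) not euclidean: 2 R 0 and 2 R 3 but not 0 R 3.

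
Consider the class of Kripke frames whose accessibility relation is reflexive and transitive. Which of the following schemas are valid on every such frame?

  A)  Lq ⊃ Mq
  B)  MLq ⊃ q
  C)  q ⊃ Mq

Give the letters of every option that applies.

Reflexive relations are serial.
(A) Lq ⊃ Mq (axiom D) characterises the serial frames. Every such R is serial — valid.
(B) MLq ⊃ q (the dual of axiom B) characterises the symmetric frames. Such an R need not be symmetric — not valid.
(C) the dual of axiom T: valid iff R is reflexive. Every such R is reflexive — valid.

A, C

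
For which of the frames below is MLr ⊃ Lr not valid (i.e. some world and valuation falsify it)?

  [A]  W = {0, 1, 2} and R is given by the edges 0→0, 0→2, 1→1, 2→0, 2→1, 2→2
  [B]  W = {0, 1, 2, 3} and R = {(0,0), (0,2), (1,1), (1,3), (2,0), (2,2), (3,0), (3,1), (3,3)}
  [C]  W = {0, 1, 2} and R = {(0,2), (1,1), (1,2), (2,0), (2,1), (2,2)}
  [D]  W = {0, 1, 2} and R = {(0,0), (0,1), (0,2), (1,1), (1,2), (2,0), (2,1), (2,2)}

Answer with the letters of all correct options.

The schema MLr ⊃ Lr is the dual of axiom 5; it is valid on a frame iff R is euclidean.
(A) R is not euclidean (2 R 0 and 2 R 1 but not 0 R 1), so the schema fails here.
(B) R is not euclidean (3 R 0 and 3 R 1 but not 0 R 1), so the schema fails here.
(C) R is not euclidean (2 R 0 and 2 R 1 but not 0 R 1), so the schema fails here.
(D) R is not euclidean (0 R 1 and 0 R 0 but not 1 R 0), so the schema fails here.

A, B, C, D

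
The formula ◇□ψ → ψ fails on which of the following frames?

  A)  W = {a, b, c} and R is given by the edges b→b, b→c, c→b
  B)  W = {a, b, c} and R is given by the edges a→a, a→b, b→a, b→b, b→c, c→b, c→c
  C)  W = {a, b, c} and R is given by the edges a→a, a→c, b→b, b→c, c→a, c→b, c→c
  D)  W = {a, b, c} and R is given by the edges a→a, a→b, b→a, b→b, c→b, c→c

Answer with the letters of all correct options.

The schema ◇□ψ → ψ is the dual of axiom B; it is valid on a frame iff R is symmetric.
(A) R is symmetric (every R-edge is matched by its reverse), so the schema is valid here.
(B) R is symmetric (every R-edge is matched by its reverse), so the schema is valid here.
(C) R is symmetric (every R-edge is matched by its reverse), so the schema is valid here.
(D) R is not symmetric (c R b but not b R c), so the schema fails here.

D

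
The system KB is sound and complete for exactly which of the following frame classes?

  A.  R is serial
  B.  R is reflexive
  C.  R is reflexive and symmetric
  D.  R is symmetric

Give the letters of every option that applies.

(A) this class determines D, not KB.
(B) this class determines T (= KT), not KB.
(C) this class determines B (= KTB), not KB.
(D) KB is sound and complete for exactly this class.

D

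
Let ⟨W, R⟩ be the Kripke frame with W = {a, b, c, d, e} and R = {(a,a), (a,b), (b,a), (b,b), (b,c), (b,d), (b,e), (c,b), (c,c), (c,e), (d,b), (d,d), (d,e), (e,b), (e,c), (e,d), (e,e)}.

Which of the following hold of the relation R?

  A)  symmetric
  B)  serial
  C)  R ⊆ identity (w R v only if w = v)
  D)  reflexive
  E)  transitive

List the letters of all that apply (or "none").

(A) symmetric: every R-edge is matched by its reverse.
(B) serial: every world has an R-successor.
(C) not ⊆ identity: a R b with a ≠ b.
(D) reflexive: each world relates to itself.
(E) not transitive: a R b and b R c but not a R c.

A, B, D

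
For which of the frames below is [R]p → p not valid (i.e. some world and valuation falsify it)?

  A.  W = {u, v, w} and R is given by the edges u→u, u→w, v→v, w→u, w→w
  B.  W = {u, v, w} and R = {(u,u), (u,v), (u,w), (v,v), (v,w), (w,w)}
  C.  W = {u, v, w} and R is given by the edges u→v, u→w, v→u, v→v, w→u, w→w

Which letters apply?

The schema [R]p → p is axiom T; it is valid on a frame iff R is reflexive.
(A) R is reflexive (each world relates to itself), so the schema is valid here.
(B) R is reflexive (each world relates to itself), so the schema is valid here.
(C) R is not reflexive (not u R u), so the schema fails here.

C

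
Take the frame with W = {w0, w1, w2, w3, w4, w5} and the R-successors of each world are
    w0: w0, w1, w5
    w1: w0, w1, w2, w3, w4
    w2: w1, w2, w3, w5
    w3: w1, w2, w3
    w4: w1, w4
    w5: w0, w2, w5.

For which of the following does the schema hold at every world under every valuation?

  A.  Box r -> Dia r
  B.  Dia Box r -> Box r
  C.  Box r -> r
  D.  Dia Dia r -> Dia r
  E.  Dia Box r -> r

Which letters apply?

R is reflexive: each world relates to itself.
R is symmetric: every R-edge is matched by its reverse.
R is not transitive: w0 R w1 and w1 R w2 but not w0 R w2.
R is not euclidean: w0 R w1 and w0 R w5 but not w1 R w5.
R is serial: every world has an R-successor.
(A) axiom D: valid iff R is serial. R is serial — valid.
(B) the dual of axiom 5: valid iff R is euclidean. R is not euclidean — not valid.
(C) Box r -> r (axiom T) characterises the reflexive frames. R is reflexive — valid.
(D) Dia Dia r -> Dia r (the dual of axiom 4) characterises the transitive frames. R is not transitive — not valid.
(E) Dia Box r -> r (the dual of axiom B) characterises the symmetric frames. R is symmetric — valid.

A, C, E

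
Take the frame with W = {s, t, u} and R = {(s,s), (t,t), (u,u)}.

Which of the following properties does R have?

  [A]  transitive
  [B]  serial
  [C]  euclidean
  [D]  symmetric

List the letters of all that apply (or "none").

(A) transitive: R is closed under composition.
(B) serial: every world has an R-successor.
(C) euclidean: any two R-successors of the same world are R-related.
(D) symmetric: every R-edge is matched by its reverse.

A, B, C, D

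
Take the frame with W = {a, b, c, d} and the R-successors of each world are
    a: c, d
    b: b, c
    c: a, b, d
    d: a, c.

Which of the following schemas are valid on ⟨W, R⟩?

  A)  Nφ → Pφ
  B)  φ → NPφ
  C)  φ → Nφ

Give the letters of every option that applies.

A, B

R is symmetric: every R-edge is matched by its reverse.
R is serial: every world has an R-successor.
R is not a subset of the identity: a R c with a ≠ c.
(A) Nφ → Pφ (axiom D) characterises the serial frames. R is serial — valid.
(B) φ → NPφ is axiom B; it is valid on a frame exactly when R is symmetric. R is symmetric, so valid.
(C) φ → Nφ is equivalent to ◇p→p; it holds exactly when R ⊆ identity. Here R ⊄ identity — not valid.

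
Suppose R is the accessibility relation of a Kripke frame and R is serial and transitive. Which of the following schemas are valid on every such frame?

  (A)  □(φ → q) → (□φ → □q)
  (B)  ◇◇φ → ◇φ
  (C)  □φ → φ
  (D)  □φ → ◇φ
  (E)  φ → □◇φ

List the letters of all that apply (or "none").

A, B, D

(A) □(φ → q) → (□φ → □q) is axiom K, valid on every Kripke frame — valid.
(B) ◇◇φ → ◇φ is the dual of axiom 4; it is valid on a frame exactly when R is transitive. Every such R is transitive, so valid.
(C) □φ → φ is axiom T, which corresponds to reflexivity. Such an R need not be reflexive — not valid.
(D) axiom D: valid iff R is serial. Every such R is serial — valid.
(E) φ → □◇φ (axiom B) characterises the symmetric frames. Such an R need not be symmetric — not valid.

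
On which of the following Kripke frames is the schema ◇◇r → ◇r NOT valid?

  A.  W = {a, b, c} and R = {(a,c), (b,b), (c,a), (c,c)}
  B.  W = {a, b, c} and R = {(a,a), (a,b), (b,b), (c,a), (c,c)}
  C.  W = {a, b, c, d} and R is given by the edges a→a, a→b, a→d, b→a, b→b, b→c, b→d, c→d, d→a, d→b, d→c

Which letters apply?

A, B, C

The schema ◇◇r → ◇r is the dual of axiom 4; it is valid on a frame iff R is transitive.
(A) R is not transitive (a R c and c R a but not a R a), so the schema fails here.
(B) R is not transitive (c R a and a R b but not c R b), so the schema fails here.
(C) R is not transitive (a R b and b R c but not a R c), so the schema fails here.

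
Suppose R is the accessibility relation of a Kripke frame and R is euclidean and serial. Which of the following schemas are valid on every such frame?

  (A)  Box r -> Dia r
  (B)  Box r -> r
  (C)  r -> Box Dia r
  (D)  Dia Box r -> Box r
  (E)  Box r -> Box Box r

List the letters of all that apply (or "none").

(A) axiom D: valid iff R is serial. Every such R is serial — valid.
(B) Box r -> r is axiom T; it is valid on a frame exactly when R is reflexive. Such an R need not be reflexive, so not valid.
(C) r -> Box Dia r is axiom B; it is valid on a frame exactly when R is symmetric. Such an R need not be symmetric, so not valid.
(D) Dia Box r -> Box r is the dual of axiom 5; it is valid on a frame exactly when R is euclidean. Every such R is euclidean, so valid.
(E) Box r -> Box Box r is axiom 4; it is valid on a frame exactly when R is transitive. Such an R need not be transitive, so not valid.

A, D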